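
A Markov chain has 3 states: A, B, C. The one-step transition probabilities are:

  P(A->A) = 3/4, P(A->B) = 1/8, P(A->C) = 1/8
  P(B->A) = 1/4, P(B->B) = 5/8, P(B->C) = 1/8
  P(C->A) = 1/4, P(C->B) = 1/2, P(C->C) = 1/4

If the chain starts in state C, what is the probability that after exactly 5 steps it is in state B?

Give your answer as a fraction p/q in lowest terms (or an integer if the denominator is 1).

Computing P^5 by repeated multiplication:
P^1 =
  A: [3/4, 1/8, 1/8]
  B: [1/4, 5/8, 1/8]
  C: [1/4, 1/2, 1/4]
P^2 =
  A: [5/8, 15/64, 9/64]
  B: [3/8, 31/64, 9/64]
  C: [3/8, 15/32, 5/32]
P^3 =
  A: [9/16, 151/512, 73/512]
  B: [7/16, 215/512, 73/512]
  C: [7/16, 107/256, 37/256]
P^4 =
  A: [17/32, 1335/4096, 585/4096]
  B: [15/32, 1591/4096, 585/4096]
  C: [15/32, 795/2048, 293/2048]
P^5 =
  A: [33/64, 11191/32768, 4681/32768]
  B: [31/64, 12215/32768, 4681/32768]
  C: [31/64, 6107/16384, 2341/16384]

(P^5)[C -> B] = 6107/16384

Answer: 6107/16384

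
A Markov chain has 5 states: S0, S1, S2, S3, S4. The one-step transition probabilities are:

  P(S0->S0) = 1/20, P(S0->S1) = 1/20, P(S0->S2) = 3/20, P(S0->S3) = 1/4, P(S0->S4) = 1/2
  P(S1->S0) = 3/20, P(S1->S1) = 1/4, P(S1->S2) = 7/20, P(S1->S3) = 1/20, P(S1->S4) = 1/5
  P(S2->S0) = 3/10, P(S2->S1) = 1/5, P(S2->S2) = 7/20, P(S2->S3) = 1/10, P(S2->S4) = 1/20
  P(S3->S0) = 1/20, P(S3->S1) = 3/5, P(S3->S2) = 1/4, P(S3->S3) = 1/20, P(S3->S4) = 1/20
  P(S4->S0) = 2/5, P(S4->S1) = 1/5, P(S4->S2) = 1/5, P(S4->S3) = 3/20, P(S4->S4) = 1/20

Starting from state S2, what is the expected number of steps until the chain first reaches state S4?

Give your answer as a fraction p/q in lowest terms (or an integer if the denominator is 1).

Let h_i = expected steps to first reach S4 from state i.
Boundary: h_S4 = 0.
First-step equations for the other states:
  h_S0 = 1 + 1/20*h_S0 + 1/20*h_S1 + 3/20*h_S2 + 1/4*h_S3 + 1/2*h_S4
  h_S1 = 1 + 3/20*h_S0 + 1/4*h_S1 + 7/20*h_S2 + 1/20*h_S3 + 1/5*h_S4
  h_S2 = 1 + 3/10*h_S0 + 1/5*h_S1 + 7/20*h_S2 + 1/10*h_S3 + 1/20*h_S4
  h_S3 = 1 + 1/20*h_S0 + 3/5*h_S1 + 1/4*h_S2 + 1/20*h_S3 + 1/20*h_S4

Substituting h_S4 = 0 and rearranging gives the linear system (I - Q) h = 1:
  [19/20, -1/20, -3/20, -1/4] . (h_S0, h_S1, h_S2, h_S3) = 1
  [-3/20, 3/4, -7/20, -1/20] . (h_S0, h_S1, h_S2, h_S3) = 1
  [-3/10, -1/5, 13/20, -1/10] . (h_S0, h_S1, h_S2, h_S3) = 1
  [-1/20, -3/5, -1/4, 19/20] . (h_S0, h_S1, h_S2, h_S3) = 1

Solving yields:
  h_S0 = 68120/17587
  h_S1 = 92600/17587
  h_S2 = 103580/17587
  h_S3 = 107840/17587

Starting state is S2, so the expected hitting time is h_S2 = 103580/17587.

Answer: 103580/17587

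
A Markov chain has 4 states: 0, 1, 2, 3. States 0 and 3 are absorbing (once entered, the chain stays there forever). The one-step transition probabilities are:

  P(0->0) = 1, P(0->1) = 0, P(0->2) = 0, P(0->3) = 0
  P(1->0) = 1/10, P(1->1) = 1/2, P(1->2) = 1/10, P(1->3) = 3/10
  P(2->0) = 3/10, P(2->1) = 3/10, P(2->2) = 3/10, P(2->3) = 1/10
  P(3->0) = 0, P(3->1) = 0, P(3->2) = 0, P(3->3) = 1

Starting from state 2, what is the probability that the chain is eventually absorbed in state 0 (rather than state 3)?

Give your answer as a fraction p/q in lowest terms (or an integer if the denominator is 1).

Answer: 9/16

Derivation:
Let a_i = P(absorbed in 0 | start in state i).
Boundary conditions: a_0 = 1, a_3 = 0.
For each transient state i, a_i = sum_j P(i->j) * a_j:
  a_1 = 1/10*a_0 + 1/2*a_1 + 1/10*a_2 + 3/10*a_3
  a_2 = 3/10*a_0 + 3/10*a_1 + 3/10*a_2 + 1/10*a_3

Substituting a_0 = 1 and a_3 = 0, rearrange to (I - Q) a = r where r[i] = P(i -> 0):
  [1/2, -1/10] . (a_1, a_2) = 1/10
  [-3/10, 7/10] . (a_1, a_2) = 3/10

Solving yields:
  a_1 = 5/16
  a_2 = 9/16

Starting state is 2, so the absorption probability is a_2 = 9/16.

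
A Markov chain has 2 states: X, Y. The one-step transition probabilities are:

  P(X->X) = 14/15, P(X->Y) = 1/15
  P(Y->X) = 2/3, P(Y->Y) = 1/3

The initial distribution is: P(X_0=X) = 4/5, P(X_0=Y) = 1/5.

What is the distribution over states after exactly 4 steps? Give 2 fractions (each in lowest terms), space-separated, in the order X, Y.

Answer: 76658/84375 7717/84375

Derivation:
Propagating the distribution step by step (d_{t+1} = d_t * P):
d_0 = (X=4/5, Y=1/5)
  d_1[X] = 4/5*14/15 + 1/5*2/3 = 22/25
  d_1[Y] = 4/5*1/15 + 1/5*1/3 = 3/25
d_1 = (X=22/25, Y=3/25)
  d_2[X] = 22/25*14/15 + 3/25*2/3 = 338/375
  d_2[Y] = 22/25*1/15 + 3/25*1/3 = 37/375
d_2 = (X=338/375, Y=37/375)
  d_3[X] = 338/375*14/15 + 37/375*2/3 = 5102/5625
  d_3[Y] = 338/375*1/15 + 37/375*1/3 = 523/5625
d_3 = (X=5102/5625, Y=523/5625)
  d_4[X] = 5102/5625*14/15 + 523/5625*2/3 = 76658/84375
  d_4[Y] = 5102/5625*1/15 + 523/5625*1/3 = 7717/84375
d_4 = (X=76658/84375, Y=7717/84375)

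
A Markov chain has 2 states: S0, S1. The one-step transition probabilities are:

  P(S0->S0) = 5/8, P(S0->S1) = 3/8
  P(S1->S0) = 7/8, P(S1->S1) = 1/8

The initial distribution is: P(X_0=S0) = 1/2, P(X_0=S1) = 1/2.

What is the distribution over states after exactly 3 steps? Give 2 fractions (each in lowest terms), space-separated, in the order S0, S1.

Answer: 45/64 19/64

Derivation:
Propagating the distribution step by step (d_{t+1} = d_t * P):
d_0 = (S0=1/2, S1=1/2)
  d_1[S0] = 1/2*5/8 + 1/2*7/8 = 3/4
  d_1[S1] = 1/2*3/8 + 1/2*1/8 = 1/4
d_1 = (S0=3/4, S1=1/4)
  d_2[S0] = 3/4*5/8 + 1/4*7/8 = 11/16
  d_2[S1] = 3/4*3/8 + 1/4*1/8 = 5/16
d_2 = (S0=11/16, S1=5/16)
  d_3[S0] = 11/16*5/8 + 5/16*7/8 = 45/64
  d_3[S1] = 11/16*3/8 + 5/16*1/8 = 19/64
d_3 = (S0=45/64, S1=19/64)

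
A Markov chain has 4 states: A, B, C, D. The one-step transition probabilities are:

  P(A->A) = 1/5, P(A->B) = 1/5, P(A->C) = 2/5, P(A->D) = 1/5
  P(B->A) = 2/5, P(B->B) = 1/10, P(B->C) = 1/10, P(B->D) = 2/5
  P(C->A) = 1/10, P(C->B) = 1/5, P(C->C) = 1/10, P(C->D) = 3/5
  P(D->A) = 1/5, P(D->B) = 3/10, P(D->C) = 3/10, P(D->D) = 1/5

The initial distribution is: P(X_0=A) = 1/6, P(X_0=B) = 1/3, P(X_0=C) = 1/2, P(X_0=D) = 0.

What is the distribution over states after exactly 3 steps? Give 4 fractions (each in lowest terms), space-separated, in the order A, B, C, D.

Answer: 1321/6000 619/3000 269/1200 131/375

Derivation:
Propagating the distribution step by step (d_{t+1} = d_t * P):
d_0 = (A=1/6, B=1/3, C=1/2, D=0)
  d_1[A] = 1/6*1/5 + 1/3*2/5 + 1/2*1/10 + 0*1/5 = 13/60
  d_1[B] = 1/6*1/5 + 1/3*1/10 + 1/2*1/5 + 0*3/10 = 1/6
  d_1[C] = 1/6*2/5 + 1/3*1/10 + 1/2*1/10 + 0*3/10 = 3/20
  d_1[D] = 1/6*1/5 + 1/3*2/5 + 1/2*3/5 + 0*1/5 = 7/15
d_1 = (A=13/60, B=1/6, C=3/20, D=7/15)
  d_2[A] = 13/60*1/5 + 1/6*2/5 + 3/20*1/10 + 7/15*1/5 = 131/600
  d_2[B] = 13/60*1/5 + 1/6*1/10 + 3/20*1/5 + 7/15*3/10 = 23/100
  d_2[C] = 13/60*2/5 + 1/6*1/10 + 3/20*1/10 + 7/15*3/10 = 31/120
  d_2[D] = 13/60*1/5 + 1/6*2/5 + 3/20*3/5 + 7/15*1/5 = 22/75
d_2 = (A=131/600, B=23/100, C=31/120, D=22/75)
  d_3[A] = 131/600*1/5 + 23/100*2/5 + 31/120*1/10 + 22/75*1/5 = 1321/6000
  d_3[B] = 131/600*1/5 + 23/100*1/10 + 31/120*1/5 + 22/75*3/10 = 619/3000
  d_3[C] = 131/600*2/5 + 23/100*1/10 + 31/120*1/10 + 22/75*3/10 = 269/1200
  d_3[D] = 131/600*1/5 + 23/100*2/5 + 31/120*3/5 + 22/75*1/5 = 131/375
d_3 = (A=1321/6000, B=619/3000, C=269/1200, D=131/375)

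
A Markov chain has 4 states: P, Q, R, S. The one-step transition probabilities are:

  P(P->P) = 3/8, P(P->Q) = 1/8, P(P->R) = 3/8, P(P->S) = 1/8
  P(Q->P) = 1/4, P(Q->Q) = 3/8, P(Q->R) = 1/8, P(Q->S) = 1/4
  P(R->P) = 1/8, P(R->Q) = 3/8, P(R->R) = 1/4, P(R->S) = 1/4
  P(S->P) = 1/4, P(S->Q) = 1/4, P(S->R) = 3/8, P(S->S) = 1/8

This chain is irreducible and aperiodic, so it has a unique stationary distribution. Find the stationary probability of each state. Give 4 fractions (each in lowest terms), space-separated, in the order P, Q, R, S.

The stationary distribution satisfies pi = pi * P, i.e.:
  pi_P = 3/8*pi_P + 1/4*pi_Q + 1/8*pi_R + 1/4*pi_S
  pi_Q = 1/8*pi_P + 3/8*pi_Q + 3/8*pi_R + 1/4*pi_S
  pi_R = 3/8*pi_P + 1/8*pi_Q + 1/4*pi_R + 3/8*pi_S
  pi_S = 1/8*pi_P + 1/4*pi_Q + 1/4*pi_R + 1/8*pi_S
with normalization: pi_P + pi_Q + pi_R + pi_S = 1.

Using the first 3 balance equations plus normalization, the linear system A*pi = b is:
  [-5/8, 1/4, 1/8, 1/4] . pi = 0
  [1/8, -5/8, 3/8, 1/4] . pi = 0
  [3/8, 1/8, -3/4, 3/8] . pi = 0
  [1, 1, 1, 1] . pi = 1

Solving yields:
  pi_P = 113/457
  pi_Q = 132/457
  pi_R = 123/457
  pi_S = 89/457

Verification (pi * P):
  113/457*3/8 + 132/457*1/4 + 123/457*1/8 + 89/457*1/4 = 113/457 = pi_P  (ok)
  113/457*1/8 + 132/457*3/8 + 123/457*3/8 + 89/457*1/4 = 132/457 = pi_Q  (ok)
  113/457*3/8 + 132/457*1/8 + 123/457*1/4 + 89/457*3/8 = 123/457 = pi_R  (ok)
  113/457*1/8 + 132/457*1/4 + 123/457*1/4 + 89/457*1/8 = 89/457 = pi_S  (ok)

Answer: 113/457 132/457 123/457 89/457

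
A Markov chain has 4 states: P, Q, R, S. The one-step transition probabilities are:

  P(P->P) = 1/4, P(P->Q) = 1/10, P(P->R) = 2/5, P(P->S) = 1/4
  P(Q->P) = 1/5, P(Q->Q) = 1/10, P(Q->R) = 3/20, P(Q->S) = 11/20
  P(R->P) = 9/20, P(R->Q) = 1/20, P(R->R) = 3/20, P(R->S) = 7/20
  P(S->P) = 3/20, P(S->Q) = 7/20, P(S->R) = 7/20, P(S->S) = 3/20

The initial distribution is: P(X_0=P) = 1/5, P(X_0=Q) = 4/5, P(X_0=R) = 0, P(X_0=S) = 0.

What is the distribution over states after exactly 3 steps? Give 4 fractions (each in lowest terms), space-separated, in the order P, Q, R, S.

Propagating the distribution step by step (d_{t+1} = d_t * P):
d_0 = (P=1/5, Q=4/5, R=0, S=0)
  d_1[P] = 1/5*1/4 + 4/5*1/5 + 0*9/20 + 0*3/20 = 21/100
  d_1[Q] = 1/5*1/10 + 4/5*1/10 + 0*1/20 + 0*7/20 = 1/10
  d_1[R] = 1/5*2/5 + 4/5*3/20 + 0*3/20 + 0*7/20 = 1/5
  d_1[S] = 1/5*1/4 + 4/5*11/20 + 0*7/20 + 0*3/20 = 49/100
d_1 = (P=21/100, Q=1/10, R=1/5, S=49/100)
  d_2[P] = 21/100*1/4 + 1/10*1/5 + 1/5*9/20 + 49/100*3/20 = 59/250
  d_2[Q] = 21/100*1/10 + 1/10*1/10 + 1/5*1/20 + 49/100*7/20 = 17/80
  d_2[R] = 21/100*2/5 + 1/10*3/20 + 1/5*3/20 + 49/100*7/20 = 601/2000
  d_2[S] = 21/100*1/4 + 1/10*11/20 + 1/5*7/20 + 49/100*3/20 = 251/1000
d_2 = (P=59/250, Q=17/80, R=601/2000, S=251/1000)
  d_3[P] = 59/250*1/4 + 17/80*1/5 + 601/2000*9/20 + 251/1000*3/20 = 439/1600
  d_3[Q] = 59/250*1/10 + 17/80*1/10 + 601/2000*1/20 + 251/1000*7/20 = 5909/40000
  d_3[R] = 59/250*2/5 + 17/80*3/20 + 601/2000*3/20 + 251/1000*7/20 = 162/625
  d_3[S] = 59/250*1/4 + 17/80*11/20 + 601/2000*7/20 + 251/1000*3/20 = 3187/10000
d_3 = (P=439/1600, Q=5909/40000, R=162/625, S=3187/10000)

Answer: 439/1600 5909/40000 162/625 3187/10000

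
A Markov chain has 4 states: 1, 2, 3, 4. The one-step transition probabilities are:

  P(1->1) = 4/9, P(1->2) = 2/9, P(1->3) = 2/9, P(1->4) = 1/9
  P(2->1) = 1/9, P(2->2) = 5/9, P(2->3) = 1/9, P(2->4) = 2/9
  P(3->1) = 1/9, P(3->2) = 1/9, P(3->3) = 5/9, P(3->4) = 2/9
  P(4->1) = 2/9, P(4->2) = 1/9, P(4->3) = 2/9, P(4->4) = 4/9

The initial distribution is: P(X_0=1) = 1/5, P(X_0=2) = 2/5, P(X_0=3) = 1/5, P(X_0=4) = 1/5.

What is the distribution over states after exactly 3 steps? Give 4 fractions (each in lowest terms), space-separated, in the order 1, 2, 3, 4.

Answer: 757/3645 928/3645 1027/3645 311/1215

Derivation:
Propagating the distribution step by step (d_{t+1} = d_t * P):
d_0 = (1=1/5, 2=2/5, 3=1/5, 4=1/5)
  d_1[1] = 1/5*4/9 + 2/5*1/9 + 1/5*1/9 + 1/5*2/9 = 1/5
  d_1[2] = 1/5*2/9 + 2/5*5/9 + 1/5*1/9 + 1/5*1/9 = 14/45
  d_1[3] = 1/5*2/9 + 2/5*1/9 + 1/5*5/9 + 1/5*2/9 = 11/45
  d_1[4] = 1/5*1/9 + 2/5*2/9 + 1/5*2/9 + 1/5*4/9 = 11/45
d_1 = (1=1/5, 2=14/45, 3=11/45, 4=11/45)
  d_2[1] = 1/5*4/9 + 14/45*1/9 + 11/45*1/9 + 11/45*2/9 = 83/405
  d_2[2] = 1/5*2/9 + 14/45*5/9 + 11/45*1/9 + 11/45*1/9 = 22/81
  d_2[3] = 1/5*2/9 + 14/45*1/9 + 11/45*5/9 + 11/45*2/9 = 109/405
  d_2[4] = 1/5*1/9 + 14/45*2/9 + 11/45*2/9 + 11/45*4/9 = 103/405
d_2 = (1=83/405, 2=22/81, 3=109/405, 4=103/405)
  d_3[1] = 83/405*4/9 + 22/81*1/9 + 109/405*1/9 + 103/405*2/9 = 757/3645
  d_3[2] = 83/405*2/9 + 22/81*5/9 + 109/405*1/9 + 103/405*1/9 = 928/3645
  d_3[3] = 83/405*2/9 + 22/81*1/9 + 109/405*5/9 + 103/405*2/9 = 1027/3645
  d_3[4] = 83/405*1/9 + 22/81*2/9 + 109/405*2/9 + 103/405*4/9 = 311/1215
d_3 = (1=757/3645, 2=928/3645, 3=1027/3645, 4=311/1215)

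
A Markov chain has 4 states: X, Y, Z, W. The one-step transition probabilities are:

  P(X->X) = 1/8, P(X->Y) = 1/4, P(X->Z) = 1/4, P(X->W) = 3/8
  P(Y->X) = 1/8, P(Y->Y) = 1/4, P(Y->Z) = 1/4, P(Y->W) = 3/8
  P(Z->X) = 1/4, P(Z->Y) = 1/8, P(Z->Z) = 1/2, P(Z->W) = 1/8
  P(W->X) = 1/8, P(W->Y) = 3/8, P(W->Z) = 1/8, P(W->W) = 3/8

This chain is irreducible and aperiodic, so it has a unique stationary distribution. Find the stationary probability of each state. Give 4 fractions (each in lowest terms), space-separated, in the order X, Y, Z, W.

The stationary distribution satisfies pi = pi * P, i.e.:
  pi_X = 1/8*pi_X + 1/8*pi_Y + 1/4*pi_Z + 1/8*pi_W
  pi_Y = 1/4*pi_X + 1/4*pi_Y + 1/8*pi_Z + 3/8*pi_W
  pi_Z = 1/4*pi_X + 1/4*pi_Y + 1/2*pi_Z + 1/8*pi_W
  pi_W = 3/8*pi_X + 3/8*pi_Y + 1/8*pi_Z + 3/8*pi_W
with normalization: pi_X + pi_Y + pi_Z + pi_W = 1.

Using the first 3 balance equations plus normalization, the linear system A*pi = b is:
  [-7/8, 1/8, 1/4, 1/8] . pi = 0
  [1/4, -3/4, 1/8, 3/8] . pi = 0
  [1/4, 1/4, -1/2, 1/8] . pi = 0
  [1, 1, 1, 1] . pi = 1

Solving yields:
  pi_X = 59/368
  pi_Y = 93/368
  pi_Z = 13/46
  pi_W = 7/23

Verification (pi * P):
  59/368*1/8 + 93/368*1/8 + 13/46*1/4 + 7/23*1/8 = 59/368 = pi_X  (ok)
  59/368*1/4 + 93/368*1/4 + 13/46*1/8 + 7/23*3/8 = 93/368 = pi_Y  (ok)
  59/368*1/4 + 93/368*1/4 + 13/46*1/2 + 7/23*1/8 = 13/46 = pi_Z  (ok)
  59/368*3/8 + 93/368*3/8 + 13/46*1/8 + 7/23*3/8 = 7/23 = pi_W  (ok)

Answer: 59/368 93/368 13/46 7/23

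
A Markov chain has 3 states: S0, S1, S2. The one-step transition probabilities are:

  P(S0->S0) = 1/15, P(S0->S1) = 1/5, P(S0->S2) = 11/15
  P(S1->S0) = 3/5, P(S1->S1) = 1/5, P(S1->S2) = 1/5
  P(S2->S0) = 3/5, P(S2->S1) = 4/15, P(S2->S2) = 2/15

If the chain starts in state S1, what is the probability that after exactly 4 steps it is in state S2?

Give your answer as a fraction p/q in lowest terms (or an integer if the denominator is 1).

Answer: 7076/16875

Derivation:
Computing P^4 by repeated multiplication:
P^1 =
  S0: [1/15, 1/5, 11/15]
  S1: [3/5, 1/5, 1/5]
  S2: [3/5, 4/15, 2/15]
P^2 =
  S0: [127/225, 56/225, 14/75]
  S1: [7/25, 16/75, 38/75]
  S2: [7/25, 47/225, 23/45]
P^3 =
  S0: [1009/3375, 239/1125, 1649/3375]
  S1: [169/375, 263/1125, 71/225]
  S2: [169/375, 158/675, 1064/3375]
P^4 =
  S0: [22303/50625, 11774/50625, 5516/16875]
  S1: [2023/5625, 746/3375, 7076/16875]
  S2: [2023/5625, 11189/50625, 21229/50625]

(P^4)[S1 -> S2] = 7076/16875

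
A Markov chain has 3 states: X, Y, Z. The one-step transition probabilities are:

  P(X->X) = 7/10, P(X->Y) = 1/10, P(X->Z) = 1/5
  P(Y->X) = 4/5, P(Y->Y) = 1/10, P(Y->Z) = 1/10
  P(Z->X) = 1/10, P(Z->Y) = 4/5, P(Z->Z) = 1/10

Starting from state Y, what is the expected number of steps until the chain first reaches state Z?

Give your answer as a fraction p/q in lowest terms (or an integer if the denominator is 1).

Let h_i = expected steps to first reach Z from state i.
Boundary: h_Z = 0.
First-step equations for the other states:
  h_X = 1 + 7/10*h_X + 1/10*h_Y + 1/5*h_Z
  h_Y = 1 + 4/5*h_X + 1/10*h_Y + 1/10*h_Z

Substituting h_Z = 0 and rearranging gives the linear system (I - Q) h = 1:
  [3/10, -1/10] . (h_X, h_Y) = 1
  [-4/5, 9/10] . (h_X, h_Y) = 1

Solving yields:
  h_X = 100/19
  h_Y = 110/19

Starting state is Y, so the expected hitting time is h_Y = 110/19.

Answer: 110/19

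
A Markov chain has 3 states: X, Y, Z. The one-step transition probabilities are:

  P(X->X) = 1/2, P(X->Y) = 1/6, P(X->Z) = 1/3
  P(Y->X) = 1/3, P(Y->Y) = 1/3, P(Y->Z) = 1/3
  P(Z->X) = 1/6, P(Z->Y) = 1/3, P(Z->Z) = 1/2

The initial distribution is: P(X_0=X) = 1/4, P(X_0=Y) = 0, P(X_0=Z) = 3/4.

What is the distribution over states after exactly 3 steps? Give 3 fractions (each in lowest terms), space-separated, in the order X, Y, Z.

Answer: 17/54 245/864 347/864

Derivation:
Propagating the distribution step by step (d_{t+1} = d_t * P):
d_0 = (X=1/4, Y=0, Z=3/4)
  d_1[X] = 1/4*1/2 + 0*1/3 + 3/4*1/6 = 1/4
  d_1[Y] = 1/4*1/6 + 0*1/3 + 3/4*1/3 = 7/24
  d_1[Z] = 1/4*1/3 + 0*1/3 + 3/4*1/2 = 11/24
d_1 = (X=1/4, Y=7/24, Z=11/24)
  d_2[X] = 1/4*1/2 + 7/24*1/3 + 11/24*1/6 = 43/144
  d_2[Y] = 1/4*1/6 + 7/24*1/3 + 11/24*1/3 = 7/24
  d_2[Z] = 1/4*1/3 + 7/24*1/3 + 11/24*1/2 = 59/144
d_2 = (X=43/144, Y=7/24, Z=59/144)
  d_3[X] = 43/144*1/2 + 7/24*1/3 + 59/144*1/6 = 17/54
  d_3[Y] = 43/144*1/6 + 7/24*1/3 + 59/144*1/3 = 245/864
  d_3[Z] = 43/144*1/3 + 7/24*1/3 + 59/144*1/2 = 347/864
d_3 = (X=17/54, Y=245/864, Z=347/864)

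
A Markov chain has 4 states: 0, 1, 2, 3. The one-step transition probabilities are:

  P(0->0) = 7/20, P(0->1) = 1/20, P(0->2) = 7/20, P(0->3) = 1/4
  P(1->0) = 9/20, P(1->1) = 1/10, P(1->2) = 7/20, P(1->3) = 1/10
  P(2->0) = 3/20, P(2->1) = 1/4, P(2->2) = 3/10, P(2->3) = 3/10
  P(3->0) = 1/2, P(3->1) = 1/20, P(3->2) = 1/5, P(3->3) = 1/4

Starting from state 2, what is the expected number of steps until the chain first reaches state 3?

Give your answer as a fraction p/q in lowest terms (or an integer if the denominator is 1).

Let h_i = expected steps to first reach 3 from state i.
Boundary: h_3 = 0.
First-step equations for the other states:
  h_0 = 1 + 7/20*h_0 + 1/20*h_1 + 7/20*h_2 + 1/4*h_3
  h_1 = 1 + 9/20*h_0 + 1/10*h_1 + 7/20*h_2 + 1/10*h_3
  h_2 = 1 + 3/20*h_0 + 1/4*h_1 + 3/10*h_2 + 3/10*h_3

Substituting h_3 = 0 and rearranging gives the linear system (I - Q) h = 1:
  [13/20, -1/20, -7/20] . (h_0, h_1, h_2) = 1
  [-9/20, 9/10, -7/20] . (h_0, h_1, h_2) = 1
  [-3/20, -1/4, 7/10] . (h_0, h_1, h_2) = 1

Solving yields:
  h_0 = 1140/283
  h_1 = 1320/283
  h_2 = 1120/283

Starting state is 2, so the expected hitting time is h_2 = 1120/283.

Answer: 1120/283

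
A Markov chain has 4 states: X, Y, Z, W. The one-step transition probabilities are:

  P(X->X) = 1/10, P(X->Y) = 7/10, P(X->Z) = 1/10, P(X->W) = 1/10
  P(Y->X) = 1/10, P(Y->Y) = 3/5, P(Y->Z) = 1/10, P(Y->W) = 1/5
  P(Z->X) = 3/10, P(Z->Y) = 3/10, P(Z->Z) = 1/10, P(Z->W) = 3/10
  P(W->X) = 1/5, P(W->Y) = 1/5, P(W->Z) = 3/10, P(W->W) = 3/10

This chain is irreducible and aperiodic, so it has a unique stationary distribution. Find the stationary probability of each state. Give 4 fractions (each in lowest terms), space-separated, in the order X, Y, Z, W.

The stationary distribution satisfies pi = pi * P, i.e.:
  pi_X = 1/10*pi_X + 1/10*pi_Y + 3/10*pi_Z + 1/5*pi_W
  pi_Y = 7/10*pi_X + 3/5*pi_Y + 3/10*pi_Z + 1/5*pi_W
  pi_Z = 1/10*pi_X + 1/10*pi_Y + 1/10*pi_Z + 3/10*pi_W
  pi_W = 1/10*pi_X + 1/5*pi_Y + 3/10*pi_Z + 3/10*pi_W
with normalization: pi_X + pi_Y + pi_Z + pi_W = 1.

Using the first 3 balance equations plus normalization, the linear system A*pi = b is:
  [-9/10, 1/10, 3/10, 1/5] . pi = 0
  [7/10, -2/5, 3/10, 1/5] . pi = 0
  [1/10, 1/10, -9/10, 3/10] . pi = 0
  [1, 1, 1, 1] . pi = 1

Solving yields:
  pi_X = 45/298
  pi_Y = 72/149
  pi_Z = 43/298
  pi_W = 33/149

Verification (pi * P):
  45/298*1/10 + 72/149*1/10 + 43/298*3/10 + 33/149*1/5 = 45/298 = pi_X  (ok)
  45/298*7/10 + 72/149*3/5 + 43/298*3/10 + 33/149*1/5 = 72/149 = pi_Y  (ok)
  45/298*1/10 + 72/149*1/10 + 43/298*1/10 + 33/149*3/10 = 43/298 = pi_Z  (ok)
  45/298*1/10 + 72/149*1/5 + 43/298*3/10 + 33/149*3/10 = 33/149 = pi_W  (ok)

Answer: 45/298 72/149 43/298 33/149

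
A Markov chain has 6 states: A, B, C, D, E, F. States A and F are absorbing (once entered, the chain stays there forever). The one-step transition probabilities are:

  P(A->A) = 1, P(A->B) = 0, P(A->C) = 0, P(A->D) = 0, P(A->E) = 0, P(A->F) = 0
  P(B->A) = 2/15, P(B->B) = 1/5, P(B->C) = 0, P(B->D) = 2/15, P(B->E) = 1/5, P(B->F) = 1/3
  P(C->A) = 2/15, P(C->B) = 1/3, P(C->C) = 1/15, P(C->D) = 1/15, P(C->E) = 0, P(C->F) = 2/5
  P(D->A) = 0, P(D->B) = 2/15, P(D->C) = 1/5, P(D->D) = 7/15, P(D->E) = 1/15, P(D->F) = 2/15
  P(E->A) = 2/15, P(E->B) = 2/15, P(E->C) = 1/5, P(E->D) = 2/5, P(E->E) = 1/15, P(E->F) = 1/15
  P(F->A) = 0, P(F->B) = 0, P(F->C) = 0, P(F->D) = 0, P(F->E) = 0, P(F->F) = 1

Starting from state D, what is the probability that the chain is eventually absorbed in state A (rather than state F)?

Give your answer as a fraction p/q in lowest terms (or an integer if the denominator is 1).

Answer: 247/1181

Derivation:
Let a_i = P(absorbed in A | start in state i).
Boundary conditions: a_A = 1, a_F = 0.
For each transient state i, a_i = sum_j P(i->j) * a_j:
  a_B = 2/15*a_A + 1/5*a_B + 0*a_C + 2/15*a_D + 1/5*a_E + 1/3*a_F
  a_C = 2/15*a_A + 1/3*a_B + 1/15*a_C + 1/15*a_D + 0*a_E + 2/5*a_F
  a_D = 0*a_A + 2/15*a_B + 1/5*a_C + 7/15*a_D + 1/15*a_E + 2/15*a_F
  a_E = 2/15*a_A + 2/15*a_B + 1/5*a_C + 2/5*a_D + 1/15*a_E + 1/15*a_F

Substituting a_A = 1 and a_F = 0, rearrange to (I - Q) a = r where r[i] = P(i -> A):
  [4/5, 0, -2/15, -1/5] . (a_B, a_C, a_D, a_E) = 2/15
  [-1/3, 14/15, -1/15, 0] . (a_B, a_C, a_D, a_E) = 2/15
  [-2/15, -1/5, 8/15, -1/15] . (a_B, a_C, a_D, a_E) = 0
  [-2/15, -1/5, -2/5, 14/15] . (a_B, a_C, a_D, a_E) = 2/15

Solving yields:
  a_B = 335/1181
  a_C = 306/1181
  a_D = 247/1181
  a_E = 388/1181

Starting state is D, so the absorption probability is a_D = 247/1181.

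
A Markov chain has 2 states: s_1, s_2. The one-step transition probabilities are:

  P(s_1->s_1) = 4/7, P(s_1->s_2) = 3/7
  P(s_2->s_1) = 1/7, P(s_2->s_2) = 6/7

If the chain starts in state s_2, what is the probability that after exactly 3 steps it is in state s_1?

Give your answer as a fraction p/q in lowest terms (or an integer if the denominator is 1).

Computing P^3 by repeated multiplication:
P^1 =
  s_1: [4/7, 3/7]
  s_2: [1/7, 6/7]
P^2 =
  s_1: [19/49, 30/49]
  s_2: [10/49, 39/49]
P^3 =
  s_1: [106/343, 237/343]
  s_2: [79/343, 264/343]

(P^3)[s_2 -> s_1] = 79/343

Answer: 79/343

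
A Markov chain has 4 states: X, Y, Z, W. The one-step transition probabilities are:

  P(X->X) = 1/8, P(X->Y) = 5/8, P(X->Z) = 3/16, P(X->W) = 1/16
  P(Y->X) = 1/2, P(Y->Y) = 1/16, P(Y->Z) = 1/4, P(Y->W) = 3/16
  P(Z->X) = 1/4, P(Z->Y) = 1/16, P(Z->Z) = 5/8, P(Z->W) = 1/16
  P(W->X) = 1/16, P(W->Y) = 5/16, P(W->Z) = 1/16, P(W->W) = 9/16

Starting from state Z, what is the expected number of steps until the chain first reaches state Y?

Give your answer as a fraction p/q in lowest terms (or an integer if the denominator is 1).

Let h_i = expected steps to first reach Y from state i.
Boundary: h_Y = 0.
First-step equations for the other states:
  h_X = 1 + 1/8*h_X + 5/8*h_Y + 3/16*h_Z + 1/16*h_W
  h_Z = 1 + 1/4*h_X + 1/16*h_Y + 5/8*h_Z + 1/16*h_W
  h_W = 1 + 1/16*h_X + 5/16*h_Y + 1/16*h_Z + 9/16*h_W

Substituting h_Y = 0 and rearranging gives the linear system (I - Q) h = 1:
  [7/8, -3/16, -1/16] . (h_X, h_Z, h_W) = 1
  [-1/4, 3/8, -1/16] . (h_X, h_Z, h_W) = 1
  [-1/16, -1/16, 7/16] . (h_X, h_Z, h_W) = 1

Solving yields:
  h_X = 128/53
  h_Z = 256/53
  h_W = 176/53

Starting state is Z, so the expected hitting time is h_Z = 256/53.

Answer: 256/53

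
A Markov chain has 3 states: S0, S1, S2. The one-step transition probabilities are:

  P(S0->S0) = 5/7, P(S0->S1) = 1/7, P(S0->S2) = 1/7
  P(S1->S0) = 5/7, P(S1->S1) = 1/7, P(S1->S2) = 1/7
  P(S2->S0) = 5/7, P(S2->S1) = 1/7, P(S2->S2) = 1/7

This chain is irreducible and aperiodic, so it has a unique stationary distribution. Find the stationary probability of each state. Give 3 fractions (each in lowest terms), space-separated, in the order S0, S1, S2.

Answer: 5/7 1/7 1/7

Derivation:
The stationary distribution satisfies pi = pi * P, i.e.:
  pi_S0 = 5/7*pi_S0 + 5/7*pi_S1 + 5/7*pi_S2
  pi_S1 = 1/7*pi_S0 + 1/7*pi_S1 + 1/7*pi_S2
  pi_S2 = 1/7*pi_S0 + 1/7*pi_S1 + 1/7*pi_S2
with normalization: pi_S0 + pi_S1 + pi_S2 = 1.

Using the first 2 balance equations plus normalization, the linear system A*pi = b is:
  [-2/7, 5/7, 5/7] . pi = 0
  [1/7, -6/7, 1/7] . pi = 0
  [1, 1, 1] . pi = 1

Solving yields:
  pi_S0 = 5/7
  pi_S1 = 1/7
  pi_S2 = 1/7

Verification (pi * P):
  5/7*5/7 + 1/7*5/7 + 1/7*5/7 = 5/7 = pi_S0  (ok)
  5/7*1/7 + 1/7*1/7 + 1/7*1/7 = 1/7 = pi_S1  (ok)
  5/7*1/7 + 1/7*1/7 + 1/7*1/7 = 1/7 = pi_S2  (ok)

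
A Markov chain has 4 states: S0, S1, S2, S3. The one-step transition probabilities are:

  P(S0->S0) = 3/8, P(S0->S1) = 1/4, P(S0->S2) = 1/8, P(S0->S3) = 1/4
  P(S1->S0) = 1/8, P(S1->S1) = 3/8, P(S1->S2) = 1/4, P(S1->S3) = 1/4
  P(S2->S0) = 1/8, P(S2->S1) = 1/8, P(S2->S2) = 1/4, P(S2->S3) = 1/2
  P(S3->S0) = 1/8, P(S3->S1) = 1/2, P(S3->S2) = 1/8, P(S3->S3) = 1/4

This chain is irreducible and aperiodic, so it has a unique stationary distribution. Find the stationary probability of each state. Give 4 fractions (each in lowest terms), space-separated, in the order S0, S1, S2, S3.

Answer: 1/6 34/99 19/99 59/198

Derivation:
The stationary distribution satisfies pi = pi * P, i.e.:
  pi_S0 = 3/8*pi_S0 + 1/8*pi_S1 + 1/8*pi_S2 + 1/8*pi_S3
  pi_S1 = 1/4*pi_S0 + 3/8*pi_S1 + 1/8*pi_S2 + 1/2*pi_S3
  pi_S2 = 1/8*pi_S0 + 1/4*pi_S1 + 1/4*pi_S2 + 1/8*pi_S3
  pi_S3 = 1/4*pi_S0 + 1/4*pi_S1 + 1/2*pi_S2 + 1/4*pi_S3
with normalization: pi_S0 + pi_S1 + pi_S2 + pi_S3 = 1.

Using the first 3 balance equations plus normalization, the linear system A*pi = b is:
  [-5/8, 1/8, 1/8, 1/8] . pi = 0
  [1/4, -5/8, 1/8, 1/2] . pi = 0
  [1/8, 1/4, -3/4, 1/8] . pi = 0
  [1, 1, 1, 1] . pi = 1

Solving yields:
  pi_S0 = 1/6
  pi_S1 = 34/99
  pi_S2 = 19/99
  pi_S3 = 59/198

Verification (pi * P):
  1/6*3/8 + 34/99*1/8 + 19/99*1/8 + 59/198*1/8 = 1/6 = pi_S0  (ok)
  1/6*1/4 + 34/99*3/8 + 19/99*1/8 + 59/198*1/2 = 34/99 = pi_S1  (ok)
  1/6*1/8 + 34/99*1/4 + 19/99*1/4 + 59/198*1/8 = 19/99 = pi_S2  (ok)
  1/6*1/4 + 34/99*1/4 + 19/99*1/2 + 59/198*1/4 = 59/198 = pi_S3  (ok)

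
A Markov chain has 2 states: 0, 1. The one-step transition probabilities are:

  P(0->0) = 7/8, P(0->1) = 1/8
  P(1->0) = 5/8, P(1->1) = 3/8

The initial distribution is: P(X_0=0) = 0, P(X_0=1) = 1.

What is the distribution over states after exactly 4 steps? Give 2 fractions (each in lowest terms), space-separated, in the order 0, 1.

Answer: 425/512 87/512

Derivation:
Propagating the distribution step by step (d_{t+1} = d_t * P):
d_0 = (0=0, 1=1)
  d_1[0] = 0*7/8 + 1*5/8 = 5/8
  d_1[1] = 0*1/8 + 1*3/8 = 3/8
d_1 = (0=5/8, 1=3/8)
  d_2[0] = 5/8*7/8 + 3/8*5/8 = 25/32
  d_2[1] = 5/8*1/8 + 3/8*3/8 = 7/32
d_2 = (0=25/32, 1=7/32)
  d_3[0] = 25/32*7/8 + 7/32*5/8 = 105/128
  d_3[1] = 25/32*1/8 + 7/32*3/8 = 23/128
d_3 = (0=105/128, 1=23/128)
  d_4[0] = 105/128*7/8 + 23/128*5/8 = 425/512
  d_4[1] = 105/128*1/8 + 23/128*3/8 = 87/512
d_4 = (0=425/512, 1=87/512)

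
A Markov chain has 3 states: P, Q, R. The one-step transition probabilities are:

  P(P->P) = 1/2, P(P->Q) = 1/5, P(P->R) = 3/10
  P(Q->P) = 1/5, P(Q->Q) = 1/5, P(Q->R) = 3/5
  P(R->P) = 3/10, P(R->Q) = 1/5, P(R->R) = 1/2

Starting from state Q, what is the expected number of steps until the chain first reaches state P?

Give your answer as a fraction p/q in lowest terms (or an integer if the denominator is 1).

Answer: 55/14

Derivation:
Let h_i = expected steps to first reach P from state i.
Boundary: h_P = 0.
First-step equations for the other states:
  h_Q = 1 + 1/5*h_P + 1/5*h_Q + 3/5*h_R
  h_R = 1 + 3/10*h_P + 1/5*h_Q + 1/2*h_R

Substituting h_P = 0 and rearranging gives the linear system (I - Q) h = 1:
  [4/5, -3/5] . (h_Q, h_R) = 1
  [-1/5, 1/2] . (h_Q, h_R) = 1

Solving yields:
  h_Q = 55/14
  h_R = 25/7

Starting state is Q, so the expected hitting time is h_Q = 55/14.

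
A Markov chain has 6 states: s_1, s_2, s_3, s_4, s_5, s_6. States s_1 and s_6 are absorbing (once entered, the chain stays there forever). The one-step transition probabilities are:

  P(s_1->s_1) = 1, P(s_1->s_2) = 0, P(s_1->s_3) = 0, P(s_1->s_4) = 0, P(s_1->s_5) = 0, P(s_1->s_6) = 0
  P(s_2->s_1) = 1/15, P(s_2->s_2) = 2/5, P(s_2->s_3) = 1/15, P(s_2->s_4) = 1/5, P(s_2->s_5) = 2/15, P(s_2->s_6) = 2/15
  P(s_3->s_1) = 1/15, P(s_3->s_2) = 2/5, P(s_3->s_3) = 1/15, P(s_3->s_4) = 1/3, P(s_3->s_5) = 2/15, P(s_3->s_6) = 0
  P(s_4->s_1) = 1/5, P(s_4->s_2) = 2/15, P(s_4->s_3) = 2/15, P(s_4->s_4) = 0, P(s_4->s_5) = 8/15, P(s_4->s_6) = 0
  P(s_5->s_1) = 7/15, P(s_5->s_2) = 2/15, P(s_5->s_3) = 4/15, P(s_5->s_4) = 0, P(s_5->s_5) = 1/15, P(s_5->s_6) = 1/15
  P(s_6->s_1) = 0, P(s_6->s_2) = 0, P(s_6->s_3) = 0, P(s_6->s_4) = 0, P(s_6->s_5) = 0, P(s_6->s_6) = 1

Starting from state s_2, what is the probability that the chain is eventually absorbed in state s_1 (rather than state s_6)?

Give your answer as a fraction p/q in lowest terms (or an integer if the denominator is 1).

Answer: 5389/8318

Derivation:
Let a_i = P(absorbed in s_1 | start in state i).
Boundary conditions: a_s_1 = 1, a_s_6 = 0.
For each transient state i, a_i = sum_j P(i->j) * a_j:
  a_s_2 = 1/15*a_s_1 + 2/5*a_s_2 + 1/15*a_s_3 + 1/5*a_s_4 + 2/15*a_s_5 + 2/15*a_s_6
  a_s_3 = 1/15*a_s_1 + 2/5*a_s_2 + 1/15*a_s_3 + 1/3*a_s_4 + 2/15*a_s_5 + 0*a_s_6
  a_s_4 = 1/5*a_s_1 + 2/15*a_s_2 + 2/15*a_s_3 + 0*a_s_4 + 8/15*a_s_5 + 0*a_s_6
  a_s_5 = 7/15*a_s_1 + 2/15*a_s_2 + 4/15*a_s_3 + 0*a_s_4 + 1/15*a_s_5 + 1/15*a_s_6

Substituting a_s_1 = 1 and a_s_6 = 0, rearrange to (I - Q) a = r where r[i] = P(i -> s_1):
  [3/5, -1/15, -1/5, -2/15] . (a_s_2, a_s_3, a_s_4, a_s_5) = 1/15
  [-2/5, 14/15, -1/3, -2/15] . (a_s_2, a_s_3, a_s_4, a_s_5) = 1/15
  [-2/15, -2/15, 1, -8/15] . (a_s_2, a_s_3, a_s_4, a_s_5) = 1/5
  [-2/15, -4/15, 0, 14/15] . (a_s_2, a_s_3, a_s_4, a_s_5) = 7/15

Solving yields:
  a_s_2 = 5389/8318
  a_s_3 = 6297/8318
  a_s_4 = 3405/4159
  a_s_5 = 3364/4159

Starting state is s_2, so the absorption probability is a_s_2 = 5389/8318.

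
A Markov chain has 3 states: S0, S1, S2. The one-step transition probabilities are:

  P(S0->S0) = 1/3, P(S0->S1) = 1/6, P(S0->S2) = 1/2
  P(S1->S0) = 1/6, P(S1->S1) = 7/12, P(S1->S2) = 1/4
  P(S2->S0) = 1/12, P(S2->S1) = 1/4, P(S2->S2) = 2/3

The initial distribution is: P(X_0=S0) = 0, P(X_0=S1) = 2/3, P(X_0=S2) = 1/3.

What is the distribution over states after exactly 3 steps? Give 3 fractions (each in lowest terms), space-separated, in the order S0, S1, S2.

Answer: 269/1728 239/648 2465/5184

Derivation:
Propagating the distribution step by step (d_{t+1} = d_t * P):
d_0 = (S0=0, S1=2/3, S2=1/3)
  d_1[S0] = 0*1/3 + 2/3*1/6 + 1/3*1/12 = 5/36
  d_1[S1] = 0*1/6 + 2/3*7/12 + 1/3*1/4 = 17/36
  d_1[S2] = 0*1/2 + 2/3*1/4 + 1/3*2/3 = 7/18
d_1 = (S0=5/36, S1=17/36, S2=7/18)
  d_2[S0] = 5/36*1/3 + 17/36*1/6 + 7/18*1/12 = 17/108
  d_2[S1] = 5/36*1/6 + 17/36*7/12 + 7/18*1/4 = 19/48
  d_2[S2] = 5/36*1/2 + 17/36*1/4 + 7/18*2/3 = 193/432
d_2 = (S0=17/108, S1=19/48, S2=193/432)
  d_3[S0] = 17/108*1/3 + 19/48*1/6 + 193/432*1/12 = 269/1728
  d_3[S1] = 17/108*1/6 + 19/48*7/12 + 193/432*1/4 = 239/648
  d_3[S2] = 17/108*1/2 + 19/48*1/4 + 193/432*2/3 = 2465/5184
d_3 = (S0=269/1728, S1=239/648, S2=2465/5184)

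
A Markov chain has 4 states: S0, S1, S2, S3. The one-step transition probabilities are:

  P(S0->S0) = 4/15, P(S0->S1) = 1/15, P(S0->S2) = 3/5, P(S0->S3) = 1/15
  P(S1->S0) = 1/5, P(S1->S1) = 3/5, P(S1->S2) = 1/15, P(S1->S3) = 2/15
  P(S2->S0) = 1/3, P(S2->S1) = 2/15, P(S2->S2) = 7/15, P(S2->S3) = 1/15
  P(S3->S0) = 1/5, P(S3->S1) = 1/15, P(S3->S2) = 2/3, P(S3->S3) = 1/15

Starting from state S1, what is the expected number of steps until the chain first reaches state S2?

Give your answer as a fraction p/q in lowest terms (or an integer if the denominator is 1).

Let h_i = expected steps to first reach S2 from state i.
Boundary: h_S2 = 0.
First-step equations for the other states:
  h_S0 = 1 + 4/15*h_S0 + 1/15*h_S1 + 3/5*h_S2 + 1/15*h_S3
  h_S1 = 1 + 1/5*h_S0 + 3/5*h_S1 + 1/15*h_S2 + 2/15*h_S3
  h_S3 = 1 + 1/5*h_S0 + 1/15*h_S1 + 2/3*h_S2 + 1/15*h_S3

Substituting h_S2 = 0 and rearranging gives the linear system (I - Q) h = 1:
  [11/15, -1/15, -1/15] . (h_S0, h_S1, h_S3) = 1
  [-1/5, 2/5, -2/15] . (h_S0, h_S1, h_S3) = 1
  [-1/5, -1/15, 14/15] . (h_S0, h_S1, h_S3) = 1

Solving yields:
  h_S0 = 225/119
  h_S1 = 480/119
  h_S3 = 30/17

Starting state is S1, so the expected hitting time is h_S1 = 480/119.

Answer: 480/119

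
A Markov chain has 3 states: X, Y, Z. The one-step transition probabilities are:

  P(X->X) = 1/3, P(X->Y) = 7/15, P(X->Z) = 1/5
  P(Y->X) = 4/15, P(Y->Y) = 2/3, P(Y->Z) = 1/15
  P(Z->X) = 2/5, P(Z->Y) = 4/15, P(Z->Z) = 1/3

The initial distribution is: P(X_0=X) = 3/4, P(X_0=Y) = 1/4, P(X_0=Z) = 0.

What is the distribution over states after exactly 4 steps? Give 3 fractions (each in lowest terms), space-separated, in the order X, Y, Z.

Answer: 829/2700 491/900 199/1350

Derivation:
Propagating the distribution step by step (d_{t+1} = d_t * P):
d_0 = (X=3/4, Y=1/4, Z=0)
  d_1[X] = 3/4*1/3 + 1/4*4/15 + 0*2/5 = 19/60
  d_1[Y] = 3/4*7/15 + 1/4*2/3 + 0*4/15 = 31/60
  d_1[Z] = 3/4*1/5 + 1/4*1/15 + 0*1/3 = 1/6
d_1 = (X=19/60, Y=31/60, Z=1/6)
  d_2[X] = 19/60*1/3 + 31/60*4/15 + 1/6*2/5 = 31/100
  d_2[Y] = 19/60*7/15 + 31/60*2/3 + 1/6*4/15 = 161/300
  d_2[Z] = 19/60*1/5 + 31/60*1/15 + 1/6*1/3 = 23/150
d_2 = (X=31/100, Y=161/300, Z=23/150)
  d_3[X] = 31/100*1/3 + 161/300*4/15 + 23/150*2/5 = 277/900
  d_3[Y] = 31/100*7/15 + 161/300*2/3 + 23/150*4/15 = 163/300
  d_3[Z] = 31/100*1/5 + 161/300*1/15 + 23/150*1/3 = 67/450
d_3 = (X=277/900, Y=163/300, Z=67/450)
  d_4[X] = 277/900*1/3 + 163/300*4/15 + 67/450*2/5 = 829/2700
  d_4[Y] = 277/900*7/15 + 163/300*2/3 + 67/450*4/15 = 491/900
  d_4[Z] = 277/900*1/5 + 163/300*1/15 + 67/450*1/3 = 199/1350
d_4 = (X=829/2700, Y=491/900, Z=199/1350)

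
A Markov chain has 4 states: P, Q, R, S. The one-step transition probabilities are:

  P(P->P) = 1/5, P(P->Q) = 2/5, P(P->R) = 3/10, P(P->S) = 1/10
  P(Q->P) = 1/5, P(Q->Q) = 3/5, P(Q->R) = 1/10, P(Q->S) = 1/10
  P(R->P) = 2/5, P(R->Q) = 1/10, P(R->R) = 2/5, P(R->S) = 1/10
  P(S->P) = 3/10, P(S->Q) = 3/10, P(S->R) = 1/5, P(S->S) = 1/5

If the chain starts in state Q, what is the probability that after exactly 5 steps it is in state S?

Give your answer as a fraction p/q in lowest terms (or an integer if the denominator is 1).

Computing P^5 by repeated multiplication:
P^1 =
  P: [1/5, 2/5, 3/10, 1/10]
  Q: [1/5, 3/5, 1/10, 1/10]
  R: [2/5, 1/10, 2/5, 1/10]
  S: [3/10, 3/10, 1/5, 1/5]
P^2 =
  P: [27/100, 19/50, 6/25, 11/100]
  Q: [23/100, 12/25, 9/50, 11/100]
  R: [29/100, 29/100, 31/100, 11/100]
  S: [13/50, 19/50, 6/25, 3/25]
P^3 =
  P: [259/1000, 393/1000, 237/1000, 111/1000]
  Q: [247/1000, 431/1000, 211/1000, 111/1000]
  R: [273/1000, 177/500, 131/500, 111/1000]
  S: [13/50, 49/125, 59/250, 14/125]
P^4 =
  P: [517/2000, 991/2500, 117/500, 1111/10000]
  Q: [2533/10000, 2059/5000, 1119/5000, 1111/10000]
  R: [527/2000, 3811/10000, 2443/10000, 1111/10000]
  S: [323/1250, 991/2500, 117/500, 139/1250]
P^5 =
  P: [25791/100000, 39797/100000, 23301/100000, 11111/100000]
  Q: [25587/100000, 40411/100000, 22891/100000, 11111/100000]
  R: [25997/100000, 19591/50000, 2371/10000, 11111/100000]
  S: [806/3125, 9949/25000, 233/1000, 1389/12500]

(P^5)[Q -> S] = 11111/100000

Answer: 11111/100000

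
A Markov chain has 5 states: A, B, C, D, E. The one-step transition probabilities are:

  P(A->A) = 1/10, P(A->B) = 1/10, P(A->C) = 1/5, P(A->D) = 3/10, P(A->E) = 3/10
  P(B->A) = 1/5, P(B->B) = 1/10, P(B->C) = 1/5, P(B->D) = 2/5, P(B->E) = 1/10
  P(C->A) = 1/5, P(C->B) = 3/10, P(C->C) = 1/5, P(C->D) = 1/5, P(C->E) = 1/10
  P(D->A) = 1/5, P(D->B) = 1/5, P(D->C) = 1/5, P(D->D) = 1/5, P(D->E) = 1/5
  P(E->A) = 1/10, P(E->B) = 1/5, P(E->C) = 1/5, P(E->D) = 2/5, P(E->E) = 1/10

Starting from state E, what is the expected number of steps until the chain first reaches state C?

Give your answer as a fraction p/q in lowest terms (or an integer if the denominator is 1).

Answer: 5

Derivation:
Let h_i = expected steps to first reach C from state i.
Boundary: h_C = 0.
First-step equations for the other states:
  h_A = 1 + 1/10*h_A + 1/10*h_B + 1/5*h_C + 3/10*h_D + 3/10*h_E
  h_B = 1 + 1/5*h_A + 1/10*h_B + 1/5*h_C + 2/5*h_D + 1/10*h_E
  h_D = 1 + 1/5*h_A + 1/5*h_B + 1/5*h_C + 1/5*h_D + 1/5*h_E
  h_E = 1 + 1/10*h_A + 1/5*h_B + 1/5*h_C + 2/5*h_D + 1/10*h_E

Substituting h_C = 0 and rearranging gives the linear system (I - Q) h = 1:
  [9/10, -1/10, -3/10, -3/10] . (h_A, h_B, h_D, h_E) = 1
  [-1/5, 9/10, -2/5, -1/10] . (h_A, h_B, h_D, h_E) = 1
  [-1/5, -1/5, 4/5, -1/5] . (h_A, h_B, h_D, h_E) = 1
  [-1/10, -1/5, -2/5, 9/10] . (h_A, h_B, h_D, h_E) = 1

Solving yields:
  h_A = 5
  h_B = 5
  h_D = 5
  h_E = 5

Starting state is E, so the expected hitting time is h_E = 5.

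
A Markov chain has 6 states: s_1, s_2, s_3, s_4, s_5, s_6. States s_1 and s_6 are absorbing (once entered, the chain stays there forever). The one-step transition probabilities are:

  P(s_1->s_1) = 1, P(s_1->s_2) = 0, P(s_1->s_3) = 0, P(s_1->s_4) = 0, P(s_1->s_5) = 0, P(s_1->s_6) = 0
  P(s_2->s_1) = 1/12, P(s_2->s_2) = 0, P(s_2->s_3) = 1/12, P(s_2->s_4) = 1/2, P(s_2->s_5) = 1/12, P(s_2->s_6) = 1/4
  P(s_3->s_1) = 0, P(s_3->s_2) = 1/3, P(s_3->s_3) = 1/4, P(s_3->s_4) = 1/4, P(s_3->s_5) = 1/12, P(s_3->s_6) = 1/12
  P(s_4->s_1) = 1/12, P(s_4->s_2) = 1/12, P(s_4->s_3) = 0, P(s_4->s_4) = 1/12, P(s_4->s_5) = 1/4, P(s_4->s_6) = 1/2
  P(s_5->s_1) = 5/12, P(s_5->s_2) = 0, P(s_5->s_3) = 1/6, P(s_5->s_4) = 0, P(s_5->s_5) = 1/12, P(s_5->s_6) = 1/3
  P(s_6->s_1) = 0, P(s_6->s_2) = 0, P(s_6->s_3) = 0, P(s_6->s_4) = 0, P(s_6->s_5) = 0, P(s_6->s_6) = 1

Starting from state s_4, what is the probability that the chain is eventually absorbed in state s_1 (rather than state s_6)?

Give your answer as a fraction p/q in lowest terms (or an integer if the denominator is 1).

Answer: 2843/11251

Derivation:
Let a_i = P(absorbed in s_1 | start in state i).
Boundary conditions: a_s_1 = 1, a_s_6 = 0.
For each transient state i, a_i = sum_j P(i->j) * a_j:
  a_s_2 = 1/12*a_s_1 + 0*a_s_2 + 1/12*a_s_3 + 1/2*a_s_4 + 1/12*a_s_5 + 1/4*a_s_6
  a_s_3 = 0*a_s_1 + 1/3*a_s_2 + 1/4*a_s_3 + 1/4*a_s_4 + 1/12*a_s_5 + 1/12*a_s_6
  a_s_4 = 1/12*a_s_1 + 1/12*a_s_2 + 0*a_s_3 + 1/12*a_s_4 + 1/4*a_s_5 + 1/2*a_s_6
  a_s_5 = 5/12*a_s_1 + 0*a_s_2 + 1/6*a_s_3 + 0*a_s_4 + 1/12*a_s_5 + 1/3*a_s_6

Substituting a_s_1 = 1 and a_s_6 = 0, rearrange to (I - Q) a = r where r[i] = P(i -> s_1):
  [1, -1/12, -1/2, -1/12] . (a_s_2, a_s_3, a_s_4, a_s_5) = 1/12
  [-1/3, 3/4, -1/4, -1/12] . (a_s_2, a_s_3, a_s_4, a_s_5) = 0
  [-1/12, 0, 11/12, -1/4] . (a_s_2, a_s_3, a_s_4, a_s_5) = 1/12
  [0, -1/6, 0, 11/12] . (a_s_2, a_s_3, a_s_4, a_s_5) = 5/12

Solving yields:
  a_s_2 = 3075/11251
  a_s_3 = 2942/11251
  a_s_4 = 2843/11251
  a_s_5 = 5649/11251

Starting state is s_4, so the absorption probability is a_s_4 = 2843/11251.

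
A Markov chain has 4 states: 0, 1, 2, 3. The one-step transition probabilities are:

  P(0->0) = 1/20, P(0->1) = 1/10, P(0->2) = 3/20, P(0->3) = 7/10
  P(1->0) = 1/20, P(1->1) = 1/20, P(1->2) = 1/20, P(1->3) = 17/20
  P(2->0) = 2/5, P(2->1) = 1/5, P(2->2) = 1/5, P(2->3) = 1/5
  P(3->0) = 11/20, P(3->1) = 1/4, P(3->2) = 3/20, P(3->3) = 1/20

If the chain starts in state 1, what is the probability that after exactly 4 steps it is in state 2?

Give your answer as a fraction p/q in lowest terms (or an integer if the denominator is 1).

Computing P^4 by repeated multiplication:
P^1 =
  0: [1/20, 1/10, 3/20, 7/10]
  1: [1/20, 1/20, 1/20, 17/20]
  2: [2/5, 1/5, 1/5, 1/5]
  3: [11/20, 1/4, 3/20, 1/20]
P^2 =
  0: [181/400, 43/200, 59/400, 37/200]
  1: [197/400, 23/100, 59/400, 13/100]
  2: [11/50, 7/50, 7/50, 1/2]
  3: [51/400, 11/100, 53/400, 63/100]
P^3 =
  0: [1553/8000, 527/4000, 1087/8000, 2153/4000]
  1: [1333/8000, 491/4000, 43/320, 461/800]
  2: [349/1000, 91/500, 143/1000, 163/500]
  3: [3291/8000, 809/4000, 233/1600, 963/4000]
P^4 =
  0: [58669/160000, 15019/80000, 22979/160000, 24157/80000]
  1: [493/1280, 15499/80000, 23111/160000, 22133/80000]
  2: [5261/20000, 1541/10000, 2779/20000, 4439/10000]
  3: [7083/32000, 2249/16000, 21929/160000, 40083/80000]

(P^4)[1 -> 2] = 23111/160000

Answer: 23111/160000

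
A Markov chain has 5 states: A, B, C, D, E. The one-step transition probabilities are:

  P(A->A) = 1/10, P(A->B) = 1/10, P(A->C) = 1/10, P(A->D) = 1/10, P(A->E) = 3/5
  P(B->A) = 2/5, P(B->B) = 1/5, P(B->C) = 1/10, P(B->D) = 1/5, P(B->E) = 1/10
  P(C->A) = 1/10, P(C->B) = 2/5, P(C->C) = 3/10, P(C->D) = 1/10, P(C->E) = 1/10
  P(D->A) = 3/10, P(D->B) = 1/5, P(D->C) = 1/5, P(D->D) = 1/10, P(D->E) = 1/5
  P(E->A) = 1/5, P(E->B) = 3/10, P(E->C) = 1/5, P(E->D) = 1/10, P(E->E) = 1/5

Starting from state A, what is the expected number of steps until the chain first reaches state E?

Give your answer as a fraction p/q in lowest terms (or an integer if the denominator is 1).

Answer: 3545/1411

Derivation:
Let h_i = expected steps to first reach E from state i.
Boundary: h_E = 0.
First-step equations for the other states:
  h_A = 1 + 1/10*h_A + 1/10*h_B + 1/10*h_C + 1/10*h_D + 3/5*h_E
  h_B = 1 + 2/5*h_A + 1/5*h_B + 1/10*h_C + 1/5*h_D + 1/10*h_E
  h_C = 1 + 1/10*h_A + 2/5*h_B + 3/10*h_C + 1/10*h_D + 1/10*h_E
  h_D = 1 + 3/10*h_A + 1/5*h_B + 1/5*h_C + 1/10*h_D + 1/5*h_E

Substituting h_E = 0 and rearranging gives the linear system (I - Q) h = 1:
  [9/10, -1/10, -1/10, -1/10] . (h_A, h_B, h_C, h_D) = 1
  [-2/5, 4/5, -1/10, -1/5] . (h_A, h_B, h_C, h_D) = 1
  [-1/10, -2/5, 7/10, -1/10] . (h_A, h_B, h_C, h_D) = 1
  [-3/10, -1/5, -1/5, 9/10] . (h_A, h_B, h_C, h_D) = 1

Solving yields:
  h_A = 3545/1411
  h_B = 5730/1411
  h_C = 6580/1411
  h_D = 5485/1411

Starting state is A, so the expected hitting time is h_A = 3545/1411.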